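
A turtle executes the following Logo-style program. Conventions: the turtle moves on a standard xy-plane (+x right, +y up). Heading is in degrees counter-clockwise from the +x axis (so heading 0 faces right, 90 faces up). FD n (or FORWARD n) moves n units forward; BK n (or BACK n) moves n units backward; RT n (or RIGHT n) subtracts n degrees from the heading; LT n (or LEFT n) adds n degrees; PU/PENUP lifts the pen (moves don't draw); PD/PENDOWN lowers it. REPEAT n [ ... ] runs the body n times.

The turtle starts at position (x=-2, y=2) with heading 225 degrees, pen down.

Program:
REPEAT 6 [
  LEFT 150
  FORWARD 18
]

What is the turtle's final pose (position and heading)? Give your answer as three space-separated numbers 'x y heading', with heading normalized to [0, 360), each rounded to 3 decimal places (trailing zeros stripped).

Answer: 14.138 11.317 45

Derivation:
Executing turtle program step by step:
Start: pos=(-2,2), heading=225, pen down
REPEAT 6 [
  -- iteration 1/6 --
  LT 150: heading 225 -> 15
  FD 18: (-2,2) -> (15.387,6.659) [heading=15, draw]
  -- iteration 2/6 --
  LT 150: heading 15 -> 165
  FD 18: (15.387,6.659) -> (-2,11.317) [heading=165, draw]
  -- iteration 3/6 --
  LT 150: heading 165 -> 315
  FD 18: (-2,11.317) -> (10.728,-1.41) [heading=315, draw]
  -- iteration 4/6 --
  LT 150: heading 315 -> 105
  FD 18: (10.728,-1.41) -> (6.069,15.976) [heading=105, draw]
  -- iteration 5/6 --
  LT 150: heading 105 -> 255
  FD 18: (6.069,15.976) -> (1.41,-1.41) [heading=255, draw]
  -- iteration 6/6 --
  LT 150: heading 255 -> 45
  FD 18: (1.41,-1.41) -> (14.138,11.317) [heading=45, draw]
]
Final: pos=(14.138,11.317), heading=45, 6 segment(s) drawn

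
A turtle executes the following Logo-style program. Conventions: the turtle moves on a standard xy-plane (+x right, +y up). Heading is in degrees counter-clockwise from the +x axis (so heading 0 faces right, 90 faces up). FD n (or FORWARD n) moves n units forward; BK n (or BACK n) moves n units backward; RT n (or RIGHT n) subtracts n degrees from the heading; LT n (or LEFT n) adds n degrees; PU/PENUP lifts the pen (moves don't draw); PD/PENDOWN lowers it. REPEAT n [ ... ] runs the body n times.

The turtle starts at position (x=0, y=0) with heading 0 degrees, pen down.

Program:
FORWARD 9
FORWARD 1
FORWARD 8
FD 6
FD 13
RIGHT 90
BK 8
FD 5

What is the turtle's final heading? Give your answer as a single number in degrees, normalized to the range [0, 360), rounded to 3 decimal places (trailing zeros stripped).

Executing turtle program step by step:
Start: pos=(0,0), heading=0, pen down
FD 9: (0,0) -> (9,0) [heading=0, draw]
FD 1: (9,0) -> (10,0) [heading=0, draw]
FD 8: (10,0) -> (18,0) [heading=0, draw]
FD 6: (18,0) -> (24,0) [heading=0, draw]
FD 13: (24,0) -> (37,0) [heading=0, draw]
RT 90: heading 0 -> 270
BK 8: (37,0) -> (37,8) [heading=270, draw]
FD 5: (37,8) -> (37,3) [heading=270, draw]
Final: pos=(37,3), heading=270, 7 segment(s) drawn

Answer: 270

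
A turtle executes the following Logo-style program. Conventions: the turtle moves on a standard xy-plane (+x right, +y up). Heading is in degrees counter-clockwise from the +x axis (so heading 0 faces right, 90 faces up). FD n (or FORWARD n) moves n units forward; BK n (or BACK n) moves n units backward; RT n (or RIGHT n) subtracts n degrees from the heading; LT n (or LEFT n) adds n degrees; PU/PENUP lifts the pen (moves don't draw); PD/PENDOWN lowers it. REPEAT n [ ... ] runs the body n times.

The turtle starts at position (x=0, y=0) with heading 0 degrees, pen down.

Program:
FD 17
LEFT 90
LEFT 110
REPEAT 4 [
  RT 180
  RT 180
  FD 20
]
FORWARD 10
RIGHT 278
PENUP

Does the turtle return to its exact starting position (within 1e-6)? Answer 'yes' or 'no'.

Executing turtle program step by step:
Start: pos=(0,0), heading=0, pen down
FD 17: (0,0) -> (17,0) [heading=0, draw]
LT 90: heading 0 -> 90
LT 110: heading 90 -> 200
REPEAT 4 [
  -- iteration 1/4 --
  RT 180: heading 200 -> 20
  RT 180: heading 20 -> 200
  FD 20: (17,0) -> (-1.794,-6.84) [heading=200, draw]
  -- iteration 2/4 --
  RT 180: heading 200 -> 20
  RT 180: heading 20 -> 200
  FD 20: (-1.794,-6.84) -> (-20.588,-13.681) [heading=200, draw]
  -- iteration 3/4 --
  RT 180: heading 200 -> 20
  RT 180: heading 20 -> 200
  FD 20: (-20.588,-13.681) -> (-39.382,-20.521) [heading=200, draw]
  -- iteration 4/4 --
  RT 180: heading 200 -> 20
  RT 180: heading 20 -> 200
  FD 20: (-39.382,-20.521) -> (-58.175,-27.362) [heading=200, draw]
]
FD 10: (-58.175,-27.362) -> (-67.572,-30.782) [heading=200, draw]
RT 278: heading 200 -> 282
PU: pen up
Final: pos=(-67.572,-30.782), heading=282, 6 segment(s) drawn

Start position: (0, 0)
Final position: (-67.572, -30.782)
Distance = 74.253; >= 1e-6 -> NOT closed

Answer: no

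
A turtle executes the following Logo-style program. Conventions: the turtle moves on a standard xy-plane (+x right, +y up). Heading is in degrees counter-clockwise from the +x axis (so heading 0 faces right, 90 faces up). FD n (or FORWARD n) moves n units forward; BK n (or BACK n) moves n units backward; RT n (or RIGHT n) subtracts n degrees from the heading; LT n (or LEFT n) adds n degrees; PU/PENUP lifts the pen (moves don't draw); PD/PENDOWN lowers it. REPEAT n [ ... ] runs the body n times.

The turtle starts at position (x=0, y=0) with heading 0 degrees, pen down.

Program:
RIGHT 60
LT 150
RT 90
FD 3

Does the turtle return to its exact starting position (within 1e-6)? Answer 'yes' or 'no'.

Executing turtle program step by step:
Start: pos=(0,0), heading=0, pen down
RT 60: heading 0 -> 300
LT 150: heading 300 -> 90
RT 90: heading 90 -> 0
FD 3: (0,0) -> (3,0) [heading=0, draw]
Final: pos=(3,0), heading=0, 1 segment(s) drawn

Start position: (0, 0)
Final position: (3, 0)
Distance = 3; >= 1e-6 -> NOT closed

Answer: no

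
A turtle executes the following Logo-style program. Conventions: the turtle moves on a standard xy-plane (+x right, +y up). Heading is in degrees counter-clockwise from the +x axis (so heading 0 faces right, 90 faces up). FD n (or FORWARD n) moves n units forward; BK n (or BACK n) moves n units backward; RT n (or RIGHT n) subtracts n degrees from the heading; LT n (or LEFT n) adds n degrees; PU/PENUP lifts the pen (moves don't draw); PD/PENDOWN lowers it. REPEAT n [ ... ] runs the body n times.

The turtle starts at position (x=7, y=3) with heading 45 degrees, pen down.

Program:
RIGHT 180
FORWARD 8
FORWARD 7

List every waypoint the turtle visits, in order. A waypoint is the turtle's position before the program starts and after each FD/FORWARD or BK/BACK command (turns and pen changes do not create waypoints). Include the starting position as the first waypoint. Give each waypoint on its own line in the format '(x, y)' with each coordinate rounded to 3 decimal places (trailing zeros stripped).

Answer: (7, 3)
(1.343, -2.657)
(-3.607, -7.607)

Derivation:
Executing turtle program step by step:
Start: pos=(7,3), heading=45, pen down
RT 180: heading 45 -> 225
FD 8: (7,3) -> (1.343,-2.657) [heading=225, draw]
FD 7: (1.343,-2.657) -> (-3.607,-7.607) [heading=225, draw]
Final: pos=(-3.607,-7.607), heading=225, 2 segment(s) drawn
Waypoints (3 total):
(7, 3)
(1.343, -2.657)
(-3.607, -7.607)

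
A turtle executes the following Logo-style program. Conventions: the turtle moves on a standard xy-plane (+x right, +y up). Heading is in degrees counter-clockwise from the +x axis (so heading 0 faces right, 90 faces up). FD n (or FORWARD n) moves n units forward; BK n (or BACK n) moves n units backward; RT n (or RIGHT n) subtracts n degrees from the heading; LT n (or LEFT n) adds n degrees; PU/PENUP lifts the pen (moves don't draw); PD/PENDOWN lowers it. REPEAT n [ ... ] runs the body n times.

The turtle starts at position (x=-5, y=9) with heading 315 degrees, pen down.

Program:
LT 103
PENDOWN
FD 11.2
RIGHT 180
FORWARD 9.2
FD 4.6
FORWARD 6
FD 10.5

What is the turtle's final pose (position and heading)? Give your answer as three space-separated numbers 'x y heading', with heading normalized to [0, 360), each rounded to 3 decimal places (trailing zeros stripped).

Answer: -15.121 -7.198 238

Derivation:
Executing turtle program step by step:
Start: pos=(-5,9), heading=315, pen down
LT 103: heading 315 -> 58
PD: pen down
FD 11.2: (-5,9) -> (0.935,18.498) [heading=58, draw]
RT 180: heading 58 -> 238
FD 9.2: (0.935,18.498) -> (-3.94,10.696) [heading=238, draw]
FD 4.6: (-3.94,10.696) -> (-6.378,6.795) [heading=238, draw]
FD 6: (-6.378,6.795) -> (-9.557,1.707) [heading=238, draw]
FD 10.5: (-9.557,1.707) -> (-15.121,-7.198) [heading=238, draw]
Final: pos=(-15.121,-7.198), heading=238, 5 segment(s) drawn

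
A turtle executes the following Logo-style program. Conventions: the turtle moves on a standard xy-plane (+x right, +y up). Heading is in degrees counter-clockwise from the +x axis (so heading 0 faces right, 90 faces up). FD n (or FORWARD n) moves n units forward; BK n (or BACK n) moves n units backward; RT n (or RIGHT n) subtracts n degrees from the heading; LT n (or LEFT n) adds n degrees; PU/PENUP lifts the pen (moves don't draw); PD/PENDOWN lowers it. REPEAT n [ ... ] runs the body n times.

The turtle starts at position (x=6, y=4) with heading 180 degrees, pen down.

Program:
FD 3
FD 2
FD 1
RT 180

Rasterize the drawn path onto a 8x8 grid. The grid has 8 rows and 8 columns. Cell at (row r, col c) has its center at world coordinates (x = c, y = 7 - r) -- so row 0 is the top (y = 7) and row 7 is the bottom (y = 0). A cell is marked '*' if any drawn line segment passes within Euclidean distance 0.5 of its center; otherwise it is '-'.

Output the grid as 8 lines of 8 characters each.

Answer: --------
--------
--------
*******-
--------
--------
--------
--------

Derivation:
Segment 0: (6,4) -> (3,4)
Segment 1: (3,4) -> (1,4)
Segment 2: (1,4) -> (0,4)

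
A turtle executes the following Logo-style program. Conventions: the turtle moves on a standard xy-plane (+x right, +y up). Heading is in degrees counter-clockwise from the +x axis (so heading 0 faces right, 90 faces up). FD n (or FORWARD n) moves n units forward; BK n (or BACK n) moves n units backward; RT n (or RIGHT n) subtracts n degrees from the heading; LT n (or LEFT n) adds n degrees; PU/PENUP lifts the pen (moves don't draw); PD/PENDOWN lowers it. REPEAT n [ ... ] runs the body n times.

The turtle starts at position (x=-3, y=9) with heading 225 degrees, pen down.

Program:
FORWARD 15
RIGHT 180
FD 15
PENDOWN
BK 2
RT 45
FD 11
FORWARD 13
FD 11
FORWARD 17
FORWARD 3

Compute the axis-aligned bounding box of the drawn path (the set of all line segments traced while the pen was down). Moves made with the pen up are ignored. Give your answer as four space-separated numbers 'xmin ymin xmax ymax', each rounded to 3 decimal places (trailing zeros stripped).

Answer: -13.607 -1.607 50.586 9

Derivation:
Executing turtle program step by step:
Start: pos=(-3,9), heading=225, pen down
FD 15: (-3,9) -> (-13.607,-1.607) [heading=225, draw]
RT 180: heading 225 -> 45
FD 15: (-13.607,-1.607) -> (-3,9) [heading=45, draw]
PD: pen down
BK 2: (-3,9) -> (-4.414,7.586) [heading=45, draw]
RT 45: heading 45 -> 0
FD 11: (-4.414,7.586) -> (6.586,7.586) [heading=0, draw]
FD 13: (6.586,7.586) -> (19.586,7.586) [heading=0, draw]
FD 11: (19.586,7.586) -> (30.586,7.586) [heading=0, draw]
FD 17: (30.586,7.586) -> (47.586,7.586) [heading=0, draw]
FD 3: (47.586,7.586) -> (50.586,7.586) [heading=0, draw]
Final: pos=(50.586,7.586), heading=0, 8 segment(s) drawn

Segment endpoints: x in {-13.607, -4.414, -3, -3, 6.586, 19.586, 30.586, 47.586, 50.586}, y in {-1.607, 7.586, 9}
xmin=-13.607, ymin=-1.607, xmax=50.586, ymax=9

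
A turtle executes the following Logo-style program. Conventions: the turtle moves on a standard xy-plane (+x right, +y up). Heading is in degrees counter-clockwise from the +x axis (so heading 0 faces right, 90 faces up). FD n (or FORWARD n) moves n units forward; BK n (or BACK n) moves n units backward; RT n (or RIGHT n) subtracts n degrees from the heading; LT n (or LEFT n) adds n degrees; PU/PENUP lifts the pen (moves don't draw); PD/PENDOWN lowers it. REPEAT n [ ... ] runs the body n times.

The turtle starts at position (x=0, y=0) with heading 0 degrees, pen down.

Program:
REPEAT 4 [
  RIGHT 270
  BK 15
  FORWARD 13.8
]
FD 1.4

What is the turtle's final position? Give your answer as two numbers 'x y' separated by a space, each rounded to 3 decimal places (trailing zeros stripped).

Executing turtle program step by step:
Start: pos=(0,0), heading=0, pen down
REPEAT 4 [
  -- iteration 1/4 --
  RT 270: heading 0 -> 90
  BK 15: (0,0) -> (0,-15) [heading=90, draw]
  FD 13.8: (0,-15) -> (0,-1.2) [heading=90, draw]
  -- iteration 2/4 --
  RT 270: heading 90 -> 180
  BK 15: (0,-1.2) -> (15,-1.2) [heading=180, draw]
  FD 13.8: (15,-1.2) -> (1.2,-1.2) [heading=180, draw]
  -- iteration 3/4 --
  RT 270: heading 180 -> 270
  BK 15: (1.2,-1.2) -> (1.2,13.8) [heading=270, draw]
  FD 13.8: (1.2,13.8) -> (1.2,0) [heading=270, draw]
  -- iteration 4/4 --
  RT 270: heading 270 -> 0
  BK 15: (1.2,0) -> (-13.8,0) [heading=0, draw]
  FD 13.8: (-13.8,0) -> (0,0) [heading=0, draw]
]
FD 1.4: (0,0) -> (1.4,0) [heading=0, draw]
Final: pos=(1.4,0), heading=0, 9 segment(s) drawn

Answer: 1.4 0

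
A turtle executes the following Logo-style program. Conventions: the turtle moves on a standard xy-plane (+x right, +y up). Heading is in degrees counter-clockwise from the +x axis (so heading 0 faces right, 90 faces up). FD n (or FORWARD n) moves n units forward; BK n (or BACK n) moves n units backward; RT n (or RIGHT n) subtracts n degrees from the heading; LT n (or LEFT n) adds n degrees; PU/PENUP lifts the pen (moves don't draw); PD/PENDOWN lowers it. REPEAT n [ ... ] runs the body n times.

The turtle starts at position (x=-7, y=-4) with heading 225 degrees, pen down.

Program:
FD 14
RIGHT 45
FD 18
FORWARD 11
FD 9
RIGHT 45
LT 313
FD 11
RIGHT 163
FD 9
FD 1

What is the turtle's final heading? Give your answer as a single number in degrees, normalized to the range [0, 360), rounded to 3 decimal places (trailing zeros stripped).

Executing turtle program step by step:
Start: pos=(-7,-4), heading=225, pen down
FD 14: (-7,-4) -> (-16.899,-13.899) [heading=225, draw]
RT 45: heading 225 -> 180
FD 18: (-16.899,-13.899) -> (-34.899,-13.899) [heading=180, draw]
FD 11: (-34.899,-13.899) -> (-45.899,-13.899) [heading=180, draw]
FD 9: (-45.899,-13.899) -> (-54.899,-13.899) [heading=180, draw]
RT 45: heading 180 -> 135
LT 313: heading 135 -> 88
FD 11: (-54.899,-13.899) -> (-54.516,-2.906) [heading=88, draw]
RT 163: heading 88 -> 285
FD 9: (-54.516,-2.906) -> (-52.186,-11.6) [heading=285, draw]
FD 1: (-52.186,-11.6) -> (-51.927,-12.565) [heading=285, draw]
Final: pos=(-51.927,-12.565), heading=285, 7 segment(s) drawn

Answer: 285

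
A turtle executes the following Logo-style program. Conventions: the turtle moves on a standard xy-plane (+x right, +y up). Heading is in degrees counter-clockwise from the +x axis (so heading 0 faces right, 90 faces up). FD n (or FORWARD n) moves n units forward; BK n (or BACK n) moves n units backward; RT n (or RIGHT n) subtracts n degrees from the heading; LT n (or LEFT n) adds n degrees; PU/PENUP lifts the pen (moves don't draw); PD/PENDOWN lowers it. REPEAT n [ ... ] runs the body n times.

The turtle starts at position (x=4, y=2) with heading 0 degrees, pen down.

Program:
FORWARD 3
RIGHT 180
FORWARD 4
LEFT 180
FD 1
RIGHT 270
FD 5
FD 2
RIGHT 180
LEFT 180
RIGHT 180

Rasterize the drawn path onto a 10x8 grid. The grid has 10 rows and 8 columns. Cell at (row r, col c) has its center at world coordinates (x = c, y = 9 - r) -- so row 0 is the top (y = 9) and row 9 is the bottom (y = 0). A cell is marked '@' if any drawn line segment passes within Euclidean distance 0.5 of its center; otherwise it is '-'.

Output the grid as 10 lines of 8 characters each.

Answer: ----@---
----@---
----@---
----@---
----@---
----@---
----@---
---@@@@@
--------
--------

Derivation:
Segment 0: (4,2) -> (7,2)
Segment 1: (7,2) -> (3,2)
Segment 2: (3,2) -> (4,2)
Segment 3: (4,2) -> (4,7)
Segment 4: (4,7) -> (4,9)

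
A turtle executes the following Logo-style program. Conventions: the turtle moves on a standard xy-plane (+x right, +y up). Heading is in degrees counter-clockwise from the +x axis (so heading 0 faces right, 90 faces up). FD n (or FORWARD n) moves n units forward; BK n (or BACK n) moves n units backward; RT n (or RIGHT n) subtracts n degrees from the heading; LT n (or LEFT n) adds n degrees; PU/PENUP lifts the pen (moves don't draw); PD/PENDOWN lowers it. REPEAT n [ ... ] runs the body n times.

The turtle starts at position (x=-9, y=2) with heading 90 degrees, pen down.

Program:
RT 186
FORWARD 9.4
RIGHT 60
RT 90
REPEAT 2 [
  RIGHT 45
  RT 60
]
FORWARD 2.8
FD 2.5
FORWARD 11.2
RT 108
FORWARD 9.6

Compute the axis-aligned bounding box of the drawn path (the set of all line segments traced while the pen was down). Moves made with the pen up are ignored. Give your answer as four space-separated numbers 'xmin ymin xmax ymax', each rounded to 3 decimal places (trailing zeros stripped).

Answer: -20.477 -23.758 -9 2

Derivation:
Executing turtle program step by step:
Start: pos=(-9,2), heading=90, pen down
RT 186: heading 90 -> 264
FD 9.4: (-9,2) -> (-9.983,-7.349) [heading=264, draw]
RT 60: heading 264 -> 204
RT 90: heading 204 -> 114
REPEAT 2 [
  -- iteration 1/2 --
  RT 45: heading 114 -> 69
  RT 60: heading 69 -> 9
  -- iteration 2/2 --
  RT 45: heading 9 -> 324
  RT 60: heading 324 -> 264
]
FD 2.8: (-9.983,-7.349) -> (-10.275,-10.133) [heading=264, draw]
FD 2.5: (-10.275,-10.133) -> (-10.537,-12.619) [heading=264, draw]
FD 11.2: (-10.537,-12.619) -> (-11.707,-23.758) [heading=264, draw]
RT 108: heading 264 -> 156
FD 9.6: (-11.707,-23.758) -> (-20.477,-19.853) [heading=156, draw]
Final: pos=(-20.477,-19.853), heading=156, 5 segment(s) drawn

Segment endpoints: x in {-20.477, -11.707, -10.537, -10.275, -9.983, -9}, y in {-23.758, -19.853, -12.619, -10.133, -7.349, 2}
xmin=-20.477, ymin=-23.758, xmax=-9, ymax=2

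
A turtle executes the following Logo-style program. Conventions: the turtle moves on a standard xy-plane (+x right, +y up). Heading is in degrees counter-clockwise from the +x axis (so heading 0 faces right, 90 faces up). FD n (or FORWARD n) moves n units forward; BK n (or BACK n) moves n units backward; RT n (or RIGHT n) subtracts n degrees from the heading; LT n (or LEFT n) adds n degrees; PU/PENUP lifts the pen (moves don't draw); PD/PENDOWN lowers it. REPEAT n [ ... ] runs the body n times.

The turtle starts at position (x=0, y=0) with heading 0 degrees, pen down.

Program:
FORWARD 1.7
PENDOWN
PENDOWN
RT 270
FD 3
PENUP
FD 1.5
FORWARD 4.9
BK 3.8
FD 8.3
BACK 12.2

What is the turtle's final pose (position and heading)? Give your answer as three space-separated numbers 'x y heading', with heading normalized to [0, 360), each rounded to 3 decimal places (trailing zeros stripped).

Executing turtle program step by step:
Start: pos=(0,0), heading=0, pen down
FD 1.7: (0,0) -> (1.7,0) [heading=0, draw]
PD: pen down
PD: pen down
RT 270: heading 0 -> 90
FD 3: (1.7,0) -> (1.7,3) [heading=90, draw]
PU: pen up
FD 1.5: (1.7,3) -> (1.7,4.5) [heading=90, move]
FD 4.9: (1.7,4.5) -> (1.7,9.4) [heading=90, move]
BK 3.8: (1.7,9.4) -> (1.7,5.6) [heading=90, move]
FD 8.3: (1.7,5.6) -> (1.7,13.9) [heading=90, move]
BK 12.2: (1.7,13.9) -> (1.7,1.7) [heading=90, move]
Final: pos=(1.7,1.7), heading=90, 2 segment(s) drawn

Answer: 1.7 1.7 90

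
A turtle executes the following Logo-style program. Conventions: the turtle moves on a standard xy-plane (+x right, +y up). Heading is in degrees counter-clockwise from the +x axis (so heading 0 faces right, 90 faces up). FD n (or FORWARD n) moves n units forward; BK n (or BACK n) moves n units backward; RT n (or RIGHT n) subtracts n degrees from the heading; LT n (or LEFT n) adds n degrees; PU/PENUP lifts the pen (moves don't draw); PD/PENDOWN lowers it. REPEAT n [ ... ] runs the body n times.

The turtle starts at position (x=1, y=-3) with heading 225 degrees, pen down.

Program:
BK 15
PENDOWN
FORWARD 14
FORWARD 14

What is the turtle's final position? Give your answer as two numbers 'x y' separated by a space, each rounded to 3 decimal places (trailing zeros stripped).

Answer: -8.192 -12.192

Derivation:
Executing turtle program step by step:
Start: pos=(1,-3), heading=225, pen down
BK 15: (1,-3) -> (11.607,7.607) [heading=225, draw]
PD: pen down
FD 14: (11.607,7.607) -> (1.707,-2.293) [heading=225, draw]
FD 14: (1.707,-2.293) -> (-8.192,-12.192) [heading=225, draw]
Final: pos=(-8.192,-12.192), heading=225, 3 segment(s) drawn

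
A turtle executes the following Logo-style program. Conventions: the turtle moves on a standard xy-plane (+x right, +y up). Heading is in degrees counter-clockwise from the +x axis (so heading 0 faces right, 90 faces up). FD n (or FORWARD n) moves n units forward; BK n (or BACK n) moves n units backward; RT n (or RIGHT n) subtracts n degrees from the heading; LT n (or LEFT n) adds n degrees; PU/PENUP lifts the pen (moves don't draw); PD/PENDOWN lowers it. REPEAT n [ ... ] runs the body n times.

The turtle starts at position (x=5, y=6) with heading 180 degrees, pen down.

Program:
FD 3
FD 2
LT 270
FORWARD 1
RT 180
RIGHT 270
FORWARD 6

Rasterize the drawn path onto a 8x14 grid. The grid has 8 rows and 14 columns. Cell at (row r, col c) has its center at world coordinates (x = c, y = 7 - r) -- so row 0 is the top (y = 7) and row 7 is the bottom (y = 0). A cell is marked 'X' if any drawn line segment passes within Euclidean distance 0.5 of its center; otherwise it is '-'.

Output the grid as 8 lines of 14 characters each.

Answer: XXXXXXX-------
XXXXXX--------
--------------
--------------
--------------
--------------
--------------
--------------

Derivation:
Segment 0: (5,6) -> (2,6)
Segment 1: (2,6) -> (0,6)
Segment 2: (0,6) -> (0,7)
Segment 3: (0,7) -> (6,7)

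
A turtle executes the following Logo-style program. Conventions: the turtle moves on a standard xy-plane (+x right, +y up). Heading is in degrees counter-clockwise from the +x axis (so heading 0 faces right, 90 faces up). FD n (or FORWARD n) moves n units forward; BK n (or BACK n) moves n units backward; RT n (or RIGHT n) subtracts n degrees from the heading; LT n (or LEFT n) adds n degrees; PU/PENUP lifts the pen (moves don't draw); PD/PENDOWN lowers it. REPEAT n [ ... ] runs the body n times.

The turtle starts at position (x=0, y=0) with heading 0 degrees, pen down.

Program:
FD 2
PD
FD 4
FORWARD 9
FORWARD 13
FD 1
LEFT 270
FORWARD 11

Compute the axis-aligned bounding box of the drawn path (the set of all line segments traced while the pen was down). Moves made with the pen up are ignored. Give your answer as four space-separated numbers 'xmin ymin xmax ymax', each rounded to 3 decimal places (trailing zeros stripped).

Executing turtle program step by step:
Start: pos=(0,0), heading=0, pen down
FD 2: (0,0) -> (2,0) [heading=0, draw]
PD: pen down
FD 4: (2,0) -> (6,0) [heading=0, draw]
FD 9: (6,0) -> (15,0) [heading=0, draw]
FD 13: (15,0) -> (28,0) [heading=0, draw]
FD 1: (28,0) -> (29,0) [heading=0, draw]
LT 270: heading 0 -> 270
FD 11: (29,0) -> (29,-11) [heading=270, draw]
Final: pos=(29,-11), heading=270, 6 segment(s) drawn

Segment endpoints: x in {0, 2, 6, 15, 28, 29, 29}, y in {-11, 0}
xmin=0, ymin=-11, xmax=29, ymax=0

Answer: 0 -11 29 0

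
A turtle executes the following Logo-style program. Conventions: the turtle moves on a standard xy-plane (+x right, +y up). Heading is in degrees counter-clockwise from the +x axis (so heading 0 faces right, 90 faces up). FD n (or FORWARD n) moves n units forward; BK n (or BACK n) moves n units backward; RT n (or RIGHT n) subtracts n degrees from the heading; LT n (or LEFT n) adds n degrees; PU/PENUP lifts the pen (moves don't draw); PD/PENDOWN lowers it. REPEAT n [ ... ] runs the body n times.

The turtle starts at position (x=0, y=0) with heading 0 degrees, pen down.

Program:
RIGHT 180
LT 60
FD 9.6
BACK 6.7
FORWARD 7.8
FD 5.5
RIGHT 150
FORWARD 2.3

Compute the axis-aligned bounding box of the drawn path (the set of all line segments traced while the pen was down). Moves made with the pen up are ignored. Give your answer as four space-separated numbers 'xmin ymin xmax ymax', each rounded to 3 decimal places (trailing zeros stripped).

Answer: -8.1 -14.03 0 0

Derivation:
Executing turtle program step by step:
Start: pos=(0,0), heading=0, pen down
RT 180: heading 0 -> 180
LT 60: heading 180 -> 240
FD 9.6: (0,0) -> (-4.8,-8.314) [heading=240, draw]
BK 6.7: (-4.8,-8.314) -> (-1.45,-2.511) [heading=240, draw]
FD 7.8: (-1.45,-2.511) -> (-5.35,-9.266) [heading=240, draw]
FD 5.5: (-5.35,-9.266) -> (-8.1,-14.03) [heading=240, draw]
RT 150: heading 240 -> 90
FD 2.3: (-8.1,-14.03) -> (-8.1,-11.73) [heading=90, draw]
Final: pos=(-8.1,-11.73), heading=90, 5 segment(s) drawn

Segment endpoints: x in {-8.1, -5.35, -4.8, -1.45, 0}, y in {-14.03, -11.73, -9.266, -8.314, -2.511, 0}
xmin=-8.1, ymin=-14.03, xmax=0, ymax=0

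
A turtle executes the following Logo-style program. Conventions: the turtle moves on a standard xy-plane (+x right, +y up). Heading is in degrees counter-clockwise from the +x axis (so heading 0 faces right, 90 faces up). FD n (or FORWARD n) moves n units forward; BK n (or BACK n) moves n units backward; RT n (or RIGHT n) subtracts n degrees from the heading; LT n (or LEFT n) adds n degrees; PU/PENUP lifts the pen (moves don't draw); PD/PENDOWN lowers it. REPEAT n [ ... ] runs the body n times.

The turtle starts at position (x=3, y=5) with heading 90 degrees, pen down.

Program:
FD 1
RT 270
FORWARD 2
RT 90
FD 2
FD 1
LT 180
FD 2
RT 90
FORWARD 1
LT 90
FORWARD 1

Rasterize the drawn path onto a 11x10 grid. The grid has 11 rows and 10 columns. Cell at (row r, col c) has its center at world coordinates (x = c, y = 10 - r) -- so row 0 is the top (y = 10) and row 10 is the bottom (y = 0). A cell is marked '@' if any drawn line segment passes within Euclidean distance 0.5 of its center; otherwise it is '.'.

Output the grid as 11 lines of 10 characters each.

Answer: ..........
.@........
.@........
@@........
@@@@......
...@......
..........
..........
..........
..........
..........

Derivation:
Segment 0: (3,5) -> (3,6)
Segment 1: (3,6) -> (1,6)
Segment 2: (1,6) -> (1,8)
Segment 3: (1,8) -> (1,9)
Segment 4: (1,9) -> (1,7)
Segment 5: (1,7) -> (-0,7)
Segment 6: (-0,7) -> (-0,6)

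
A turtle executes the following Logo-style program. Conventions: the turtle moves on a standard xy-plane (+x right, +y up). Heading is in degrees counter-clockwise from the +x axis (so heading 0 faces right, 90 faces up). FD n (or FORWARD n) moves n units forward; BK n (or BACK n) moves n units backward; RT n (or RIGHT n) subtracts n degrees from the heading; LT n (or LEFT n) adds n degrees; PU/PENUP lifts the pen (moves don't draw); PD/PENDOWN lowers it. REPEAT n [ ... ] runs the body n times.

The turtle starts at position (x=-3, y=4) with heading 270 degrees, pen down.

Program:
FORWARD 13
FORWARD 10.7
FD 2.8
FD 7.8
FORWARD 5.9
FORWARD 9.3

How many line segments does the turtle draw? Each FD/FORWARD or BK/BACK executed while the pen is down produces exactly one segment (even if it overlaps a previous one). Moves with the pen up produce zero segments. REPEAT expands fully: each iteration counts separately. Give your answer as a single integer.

Answer: 6

Derivation:
Executing turtle program step by step:
Start: pos=(-3,4), heading=270, pen down
FD 13: (-3,4) -> (-3,-9) [heading=270, draw]
FD 10.7: (-3,-9) -> (-3,-19.7) [heading=270, draw]
FD 2.8: (-3,-19.7) -> (-3,-22.5) [heading=270, draw]
FD 7.8: (-3,-22.5) -> (-3,-30.3) [heading=270, draw]
FD 5.9: (-3,-30.3) -> (-3,-36.2) [heading=270, draw]
FD 9.3: (-3,-36.2) -> (-3,-45.5) [heading=270, draw]
Final: pos=(-3,-45.5), heading=270, 6 segment(s) drawn
Segments drawn: 6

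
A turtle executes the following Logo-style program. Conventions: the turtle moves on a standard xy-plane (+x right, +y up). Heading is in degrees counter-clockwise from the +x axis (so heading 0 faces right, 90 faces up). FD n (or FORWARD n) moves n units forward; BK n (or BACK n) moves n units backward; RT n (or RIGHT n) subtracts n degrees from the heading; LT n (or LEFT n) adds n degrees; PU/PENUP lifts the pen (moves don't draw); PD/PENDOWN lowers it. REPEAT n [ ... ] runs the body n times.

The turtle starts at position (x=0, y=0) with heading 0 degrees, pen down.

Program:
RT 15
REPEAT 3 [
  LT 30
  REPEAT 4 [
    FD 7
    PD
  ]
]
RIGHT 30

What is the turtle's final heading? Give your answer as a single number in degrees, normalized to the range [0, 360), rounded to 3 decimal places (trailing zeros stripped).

Executing turtle program step by step:
Start: pos=(0,0), heading=0, pen down
RT 15: heading 0 -> 345
REPEAT 3 [
  -- iteration 1/3 --
  LT 30: heading 345 -> 15
  REPEAT 4 [
    -- iteration 1/4 --
    FD 7: (0,0) -> (6.761,1.812) [heading=15, draw]
    PD: pen down
    -- iteration 2/4 --
    FD 7: (6.761,1.812) -> (13.523,3.623) [heading=15, draw]
    PD: pen down
    -- iteration 3/4 --
    FD 7: (13.523,3.623) -> (20.284,5.435) [heading=15, draw]
    PD: pen down
    -- iteration 4/4 --
    FD 7: (20.284,5.435) -> (27.046,7.247) [heading=15, draw]
    PD: pen down
  ]
  -- iteration 2/3 --
  LT 30: heading 15 -> 45
  REPEAT 4 [
    -- iteration 1/4 --
    FD 7: (27.046,7.247) -> (31.996,12.197) [heading=45, draw]
    PD: pen down
    -- iteration 2/4 --
    FD 7: (31.996,12.197) -> (36.945,17.146) [heading=45, draw]
    PD: pen down
    -- iteration 3/4 --
    FD 7: (36.945,17.146) -> (41.895,22.096) [heading=45, draw]
    PD: pen down
    -- iteration 4/4 --
    FD 7: (41.895,22.096) -> (46.845,27.046) [heading=45, draw]
    PD: pen down
  ]
  -- iteration 3/3 --
  LT 30: heading 45 -> 75
  REPEAT 4 [
    -- iteration 1/4 --
    FD 7: (46.845,27.046) -> (48.657,33.807) [heading=75, draw]
    PD: pen down
    -- iteration 2/4 --
    FD 7: (48.657,33.807) -> (50.468,40.569) [heading=75, draw]
    PD: pen down
    -- iteration 3/4 --
    FD 7: (50.468,40.569) -> (52.28,47.33) [heading=75, draw]
    PD: pen down
    -- iteration 4/4 --
    FD 7: (52.28,47.33) -> (54.092,54.092) [heading=75, draw]
    PD: pen down
  ]
]
RT 30: heading 75 -> 45
Final: pos=(54.092,54.092), heading=45, 12 segment(s) drawn

Answer: 45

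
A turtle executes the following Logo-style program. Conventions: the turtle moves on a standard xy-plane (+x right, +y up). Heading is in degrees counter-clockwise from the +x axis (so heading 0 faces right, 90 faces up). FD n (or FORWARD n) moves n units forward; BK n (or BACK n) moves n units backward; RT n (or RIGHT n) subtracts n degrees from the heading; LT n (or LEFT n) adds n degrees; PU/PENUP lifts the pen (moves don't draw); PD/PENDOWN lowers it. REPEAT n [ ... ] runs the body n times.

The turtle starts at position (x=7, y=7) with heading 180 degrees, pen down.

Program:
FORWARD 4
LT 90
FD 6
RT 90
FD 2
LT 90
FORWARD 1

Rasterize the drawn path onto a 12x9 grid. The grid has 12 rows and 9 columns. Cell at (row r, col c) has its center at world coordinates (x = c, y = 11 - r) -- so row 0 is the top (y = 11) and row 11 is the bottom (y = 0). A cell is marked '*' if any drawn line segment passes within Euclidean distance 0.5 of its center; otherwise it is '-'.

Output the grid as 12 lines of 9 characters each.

Segment 0: (7,7) -> (3,7)
Segment 1: (3,7) -> (3,1)
Segment 2: (3,1) -> (1,1)
Segment 3: (1,1) -> (1,0)

Answer: ---------
---------
---------
---------
---*****-
---*-----
---*-----
---*-----
---*-----
---*-----
-***-----
-*-------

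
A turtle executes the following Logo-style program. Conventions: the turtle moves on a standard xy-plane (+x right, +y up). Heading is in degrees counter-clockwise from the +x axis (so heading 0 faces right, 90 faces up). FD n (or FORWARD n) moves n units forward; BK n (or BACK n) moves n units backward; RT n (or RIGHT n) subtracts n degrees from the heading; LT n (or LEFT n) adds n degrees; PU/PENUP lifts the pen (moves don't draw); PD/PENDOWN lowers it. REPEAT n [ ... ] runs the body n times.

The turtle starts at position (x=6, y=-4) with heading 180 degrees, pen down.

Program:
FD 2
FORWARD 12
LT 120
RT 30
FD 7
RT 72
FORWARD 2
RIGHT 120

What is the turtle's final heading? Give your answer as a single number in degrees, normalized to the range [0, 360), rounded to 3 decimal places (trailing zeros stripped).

Executing turtle program step by step:
Start: pos=(6,-4), heading=180, pen down
FD 2: (6,-4) -> (4,-4) [heading=180, draw]
FD 12: (4,-4) -> (-8,-4) [heading=180, draw]
LT 120: heading 180 -> 300
RT 30: heading 300 -> 270
FD 7: (-8,-4) -> (-8,-11) [heading=270, draw]
RT 72: heading 270 -> 198
FD 2: (-8,-11) -> (-9.902,-11.618) [heading=198, draw]
RT 120: heading 198 -> 78
Final: pos=(-9.902,-11.618), heading=78, 4 segment(s) drawn

Answer: 78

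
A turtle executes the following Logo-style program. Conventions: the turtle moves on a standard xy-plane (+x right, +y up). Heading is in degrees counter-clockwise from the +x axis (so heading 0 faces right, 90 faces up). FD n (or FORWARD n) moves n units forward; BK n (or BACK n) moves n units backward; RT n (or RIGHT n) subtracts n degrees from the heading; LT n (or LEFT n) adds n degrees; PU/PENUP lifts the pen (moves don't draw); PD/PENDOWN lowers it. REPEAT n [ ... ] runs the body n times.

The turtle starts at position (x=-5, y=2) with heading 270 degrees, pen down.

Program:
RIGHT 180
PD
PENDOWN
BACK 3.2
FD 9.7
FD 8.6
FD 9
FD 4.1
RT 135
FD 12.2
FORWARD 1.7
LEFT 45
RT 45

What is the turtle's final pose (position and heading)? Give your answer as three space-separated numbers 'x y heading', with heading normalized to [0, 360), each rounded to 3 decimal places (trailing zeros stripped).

Executing turtle program step by step:
Start: pos=(-5,2), heading=270, pen down
RT 180: heading 270 -> 90
PD: pen down
PD: pen down
BK 3.2: (-5,2) -> (-5,-1.2) [heading=90, draw]
FD 9.7: (-5,-1.2) -> (-5,8.5) [heading=90, draw]
FD 8.6: (-5,8.5) -> (-5,17.1) [heading=90, draw]
FD 9: (-5,17.1) -> (-5,26.1) [heading=90, draw]
FD 4.1: (-5,26.1) -> (-5,30.2) [heading=90, draw]
RT 135: heading 90 -> 315
FD 12.2: (-5,30.2) -> (3.627,21.573) [heading=315, draw]
FD 1.7: (3.627,21.573) -> (4.829,20.371) [heading=315, draw]
LT 45: heading 315 -> 0
RT 45: heading 0 -> 315
Final: pos=(4.829,20.371), heading=315, 7 segment(s) drawn

Answer: 4.829 20.371 315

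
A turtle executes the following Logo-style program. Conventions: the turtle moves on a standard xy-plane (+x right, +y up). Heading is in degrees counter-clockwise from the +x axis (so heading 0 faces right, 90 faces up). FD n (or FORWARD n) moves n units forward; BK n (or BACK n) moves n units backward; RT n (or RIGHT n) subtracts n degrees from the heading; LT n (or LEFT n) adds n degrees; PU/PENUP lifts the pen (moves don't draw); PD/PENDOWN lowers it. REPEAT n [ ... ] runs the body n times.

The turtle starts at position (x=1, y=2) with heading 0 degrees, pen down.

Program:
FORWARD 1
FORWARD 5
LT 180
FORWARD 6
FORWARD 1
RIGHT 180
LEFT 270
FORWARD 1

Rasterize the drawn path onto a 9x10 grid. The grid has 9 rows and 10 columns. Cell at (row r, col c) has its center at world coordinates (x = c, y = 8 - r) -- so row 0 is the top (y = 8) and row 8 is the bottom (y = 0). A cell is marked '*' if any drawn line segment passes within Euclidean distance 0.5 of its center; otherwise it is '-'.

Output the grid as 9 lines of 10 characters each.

Segment 0: (1,2) -> (2,2)
Segment 1: (2,2) -> (7,2)
Segment 2: (7,2) -> (1,2)
Segment 3: (1,2) -> (0,2)
Segment 4: (0,2) -> (-0,1)

Answer: ----------
----------
----------
----------
----------
----------
********--
*---------
----------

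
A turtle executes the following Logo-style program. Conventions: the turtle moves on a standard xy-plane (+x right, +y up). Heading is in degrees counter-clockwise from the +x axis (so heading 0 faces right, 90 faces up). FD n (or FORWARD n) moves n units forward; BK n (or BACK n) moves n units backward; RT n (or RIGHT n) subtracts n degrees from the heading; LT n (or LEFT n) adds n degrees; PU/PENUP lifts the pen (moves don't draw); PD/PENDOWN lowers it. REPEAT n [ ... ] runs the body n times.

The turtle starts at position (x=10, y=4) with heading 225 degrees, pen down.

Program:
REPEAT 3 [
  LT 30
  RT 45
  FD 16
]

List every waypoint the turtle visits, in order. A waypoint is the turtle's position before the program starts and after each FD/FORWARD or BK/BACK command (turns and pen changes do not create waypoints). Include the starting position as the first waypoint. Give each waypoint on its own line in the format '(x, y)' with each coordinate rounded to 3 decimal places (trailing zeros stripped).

Answer: (10, 4)
(-3.856, -4)
(-19.311, -8.141)
(-35.311, -8.141)

Derivation:
Executing turtle program step by step:
Start: pos=(10,4), heading=225, pen down
REPEAT 3 [
  -- iteration 1/3 --
  LT 30: heading 225 -> 255
  RT 45: heading 255 -> 210
  FD 16: (10,4) -> (-3.856,-4) [heading=210, draw]
  -- iteration 2/3 --
  LT 30: heading 210 -> 240
  RT 45: heading 240 -> 195
  FD 16: (-3.856,-4) -> (-19.311,-8.141) [heading=195, draw]
  -- iteration 3/3 --
  LT 30: heading 195 -> 225
  RT 45: heading 225 -> 180
  FD 16: (-19.311,-8.141) -> (-35.311,-8.141) [heading=180, draw]
]
Final: pos=(-35.311,-8.141), heading=180, 3 segment(s) drawn
Waypoints (4 total):
(10, 4)
(-3.856, -4)
(-19.311, -8.141)
(-35.311, -8.141)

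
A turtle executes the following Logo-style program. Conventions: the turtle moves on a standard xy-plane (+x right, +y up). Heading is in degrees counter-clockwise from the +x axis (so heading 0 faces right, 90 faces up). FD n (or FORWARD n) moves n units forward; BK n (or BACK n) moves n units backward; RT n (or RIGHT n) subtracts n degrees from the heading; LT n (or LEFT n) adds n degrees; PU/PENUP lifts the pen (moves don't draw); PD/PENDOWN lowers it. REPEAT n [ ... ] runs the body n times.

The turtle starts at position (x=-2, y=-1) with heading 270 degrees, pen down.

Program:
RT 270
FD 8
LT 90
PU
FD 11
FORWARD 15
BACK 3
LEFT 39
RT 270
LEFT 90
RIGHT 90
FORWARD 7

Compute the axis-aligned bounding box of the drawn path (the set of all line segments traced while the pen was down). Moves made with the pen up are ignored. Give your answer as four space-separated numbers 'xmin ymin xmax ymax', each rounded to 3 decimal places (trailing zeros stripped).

Answer: -2 -1 6 -1

Derivation:
Executing turtle program step by step:
Start: pos=(-2,-1), heading=270, pen down
RT 270: heading 270 -> 0
FD 8: (-2,-1) -> (6,-1) [heading=0, draw]
LT 90: heading 0 -> 90
PU: pen up
FD 11: (6,-1) -> (6,10) [heading=90, move]
FD 15: (6,10) -> (6,25) [heading=90, move]
BK 3: (6,25) -> (6,22) [heading=90, move]
LT 39: heading 90 -> 129
RT 270: heading 129 -> 219
LT 90: heading 219 -> 309
RT 90: heading 309 -> 219
FD 7: (6,22) -> (0.56,17.595) [heading=219, move]
Final: pos=(0.56,17.595), heading=219, 1 segment(s) drawn

Segment endpoints: x in {-2, 6}, y in {-1}
xmin=-2, ymin=-1, xmax=6, ymax=-1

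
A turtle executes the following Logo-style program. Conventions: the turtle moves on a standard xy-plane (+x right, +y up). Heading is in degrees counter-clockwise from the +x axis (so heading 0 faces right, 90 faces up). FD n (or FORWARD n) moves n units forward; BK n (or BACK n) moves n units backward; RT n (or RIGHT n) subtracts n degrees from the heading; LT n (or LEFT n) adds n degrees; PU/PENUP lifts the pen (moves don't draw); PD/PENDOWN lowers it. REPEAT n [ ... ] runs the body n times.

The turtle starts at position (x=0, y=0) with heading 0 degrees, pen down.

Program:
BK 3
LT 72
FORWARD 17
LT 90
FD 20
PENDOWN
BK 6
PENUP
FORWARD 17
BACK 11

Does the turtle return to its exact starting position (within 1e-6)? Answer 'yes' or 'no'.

Executing turtle program step by step:
Start: pos=(0,0), heading=0, pen down
BK 3: (0,0) -> (-3,0) [heading=0, draw]
LT 72: heading 0 -> 72
FD 17: (-3,0) -> (2.253,16.168) [heading=72, draw]
LT 90: heading 72 -> 162
FD 20: (2.253,16.168) -> (-16.768,22.348) [heading=162, draw]
PD: pen down
BK 6: (-16.768,22.348) -> (-11.062,20.494) [heading=162, draw]
PU: pen up
FD 17: (-11.062,20.494) -> (-27.229,25.747) [heading=162, move]
BK 11: (-27.229,25.747) -> (-16.768,22.348) [heading=162, move]
Final: pos=(-16.768,22.348), heading=162, 4 segment(s) drawn

Start position: (0, 0)
Final position: (-16.768, 22.348)
Distance = 27.939; >= 1e-6 -> NOT closed

Answer: no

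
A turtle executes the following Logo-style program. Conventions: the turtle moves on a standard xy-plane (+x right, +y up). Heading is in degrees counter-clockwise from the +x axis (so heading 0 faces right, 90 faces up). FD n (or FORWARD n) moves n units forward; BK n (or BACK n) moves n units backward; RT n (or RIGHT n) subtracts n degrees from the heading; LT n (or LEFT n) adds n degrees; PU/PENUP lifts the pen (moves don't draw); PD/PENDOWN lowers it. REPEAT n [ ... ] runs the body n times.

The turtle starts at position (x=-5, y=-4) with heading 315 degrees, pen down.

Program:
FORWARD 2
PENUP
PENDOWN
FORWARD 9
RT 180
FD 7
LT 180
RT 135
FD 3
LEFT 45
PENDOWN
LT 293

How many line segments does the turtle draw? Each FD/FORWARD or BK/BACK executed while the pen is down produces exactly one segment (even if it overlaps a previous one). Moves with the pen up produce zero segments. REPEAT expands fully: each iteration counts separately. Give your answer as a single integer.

Answer: 4

Derivation:
Executing turtle program step by step:
Start: pos=(-5,-4), heading=315, pen down
FD 2: (-5,-4) -> (-3.586,-5.414) [heading=315, draw]
PU: pen up
PD: pen down
FD 9: (-3.586,-5.414) -> (2.778,-11.778) [heading=315, draw]
RT 180: heading 315 -> 135
FD 7: (2.778,-11.778) -> (-2.172,-6.828) [heading=135, draw]
LT 180: heading 135 -> 315
RT 135: heading 315 -> 180
FD 3: (-2.172,-6.828) -> (-5.172,-6.828) [heading=180, draw]
LT 45: heading 180 -> 225
PD: pen down
LT 293: heading 225 -> 158
Final: pos=(-5.172,-6.828), heading=158, 4 segment(s) drawn
Segments drawn: 4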